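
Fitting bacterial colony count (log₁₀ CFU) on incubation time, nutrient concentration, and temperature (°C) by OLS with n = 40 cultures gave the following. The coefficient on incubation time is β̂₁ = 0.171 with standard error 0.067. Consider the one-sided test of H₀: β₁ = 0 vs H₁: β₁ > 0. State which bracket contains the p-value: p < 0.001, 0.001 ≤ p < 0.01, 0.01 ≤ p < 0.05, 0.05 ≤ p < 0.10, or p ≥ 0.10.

t = 0.171 / 0.067 = 2.552.
df = n − k − 1 = 40 − 3 − 1 = 36.
One-sided p = P(T_{36} > t) ≈ 0.0075.
So 0.001 ≤ p < 0.01.

0.001 ≤ p < 0.01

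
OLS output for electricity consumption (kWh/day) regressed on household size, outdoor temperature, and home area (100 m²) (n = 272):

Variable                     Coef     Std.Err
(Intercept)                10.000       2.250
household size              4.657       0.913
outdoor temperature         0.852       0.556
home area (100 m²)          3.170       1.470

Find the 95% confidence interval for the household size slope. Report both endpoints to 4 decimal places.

Read off: b = 4.657, SE = 0.913 for household size.
df = n − k − 1 = 272 − 3 − 1 = 268.
t* = t_{0.025, 268} = 1.968855.
Margin = t* × SE = 1.968855 × 0.913 = 1.797565.
CI: 4.657 ± 1.797565 → (2.8594, 6.4546).

(2.8594, 6.4546)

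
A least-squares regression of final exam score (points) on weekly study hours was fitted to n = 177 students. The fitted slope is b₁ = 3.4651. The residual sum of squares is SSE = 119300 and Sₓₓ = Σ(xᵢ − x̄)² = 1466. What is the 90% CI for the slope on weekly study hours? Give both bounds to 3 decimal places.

(2.337, 4.593)

MSE = SSE/(n − 2) = 119300/175 = 681.714.
SE(b₁) = √(MSE/Sₓₓ) = √(681.714/1466) = 0.681921.
df = n − 2 = 175.
t* = t_{0.05, 175} = 1.653607.
Margin = t* × SE = 1.653607 × 0.681921 = 1.12763.
CI: 3.4651 ± 1.12763 → (2.337, 4.593).
With 90% confidence, each one-unit increase in weekly study hours is associated with a change of between 2.337 and 4.593 points in final exam score.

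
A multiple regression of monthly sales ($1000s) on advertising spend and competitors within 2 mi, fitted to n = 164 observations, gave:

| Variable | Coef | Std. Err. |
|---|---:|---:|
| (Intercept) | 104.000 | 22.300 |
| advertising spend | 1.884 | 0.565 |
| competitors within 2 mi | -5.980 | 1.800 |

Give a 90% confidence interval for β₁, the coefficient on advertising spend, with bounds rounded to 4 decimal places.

Read off: b = 1.884, SE = 0.565 for advertising spend.
df = n − k − 1 = 164 − 2 − 1 = 161.
t* = t_{0.05, 161} = 1.654373.
Margin = t* × SE = 1.654373 × 0.565 = 0.934721.
CI: 1.884 ± 0.934721 → (0.9493, 2.8187).

(0.9493, 2.8187)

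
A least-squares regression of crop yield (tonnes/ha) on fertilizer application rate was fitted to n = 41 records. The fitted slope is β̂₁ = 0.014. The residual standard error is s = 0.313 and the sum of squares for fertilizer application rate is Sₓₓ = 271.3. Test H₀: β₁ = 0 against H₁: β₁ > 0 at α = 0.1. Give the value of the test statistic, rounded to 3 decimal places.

t = 0.737

SE(β̂₁) = s/√Sₓₓ = 0.313/√271.3 = 0.0190029.
t = 0.014 / 0.0190029 = 0.737.
df = n − 2 = 39.
One-sided p ≈ 0.2328, which is ≥ 0.1, so fail to reject H₀.
The data do not give significant evidence that the true slope on fertilizer application rate is positive.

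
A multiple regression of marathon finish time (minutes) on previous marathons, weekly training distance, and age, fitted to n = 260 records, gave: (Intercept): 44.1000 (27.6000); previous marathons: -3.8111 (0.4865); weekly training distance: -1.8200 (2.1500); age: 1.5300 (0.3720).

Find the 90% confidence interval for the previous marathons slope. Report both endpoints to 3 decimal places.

Read off: b = -3.8111, SE = 0.4865 for previous marathons.
df = n − k − 1 = 260 − 3 − 1 = 256.
t* = t_{0.05, 256} = 1.650828.
Margin = t* × SE = 1.650828 × 0.4865 = 0.80313.
CI: -3.8111 ± 0.80313 → (-4.614, -3.008).

(-4.614, -3.008)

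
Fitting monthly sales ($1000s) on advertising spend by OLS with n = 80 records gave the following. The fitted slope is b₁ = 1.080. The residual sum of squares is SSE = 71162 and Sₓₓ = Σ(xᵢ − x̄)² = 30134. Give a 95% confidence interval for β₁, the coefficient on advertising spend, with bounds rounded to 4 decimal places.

MSE = SSE/(n − 2) = 71162/78 = 912.333.
SE(b₁) = √(MSE/Sₓₓ) = √(912.333/30134) = 0.174.
df = n − 2 = 78.
t* = t_{0.025, 78} = 1.990847.
Margin = t* × SE = 1.990847 × 0.174 = 0.346407.
CI: 1.080 ± 0.346407 → (0.7336, 1.4264).
With 95% confidence, each one-unit increase in advertising spend is associated with a change of between 0.7336 and 1.4264 $1000s in monthly sales.

(0.7336, 1.4264)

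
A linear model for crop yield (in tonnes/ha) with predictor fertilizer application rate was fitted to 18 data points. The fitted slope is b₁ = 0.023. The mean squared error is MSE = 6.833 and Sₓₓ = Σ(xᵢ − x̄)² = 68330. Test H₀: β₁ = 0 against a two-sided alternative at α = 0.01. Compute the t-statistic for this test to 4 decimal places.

SE(b₁) = √(MSE/Sₓₓ) = √(6.833/68330) = 0.01.
t = 0.023 / 0.01 = 2.3000.
df = n − 2 = 16.
Two-sided p ≈ 0.0352, which is ≥ 0.01, so fail to reject H₀.
The data do not give significant evidence of an association between fertilizer application rate and crop yield.

t = 2.3000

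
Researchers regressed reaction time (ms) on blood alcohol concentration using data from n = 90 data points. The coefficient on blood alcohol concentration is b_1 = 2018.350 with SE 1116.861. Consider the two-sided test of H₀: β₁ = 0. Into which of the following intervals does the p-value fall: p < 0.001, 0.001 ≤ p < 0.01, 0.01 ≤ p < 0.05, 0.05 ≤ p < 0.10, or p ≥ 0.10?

0.05 ≤ p < 0.10

t = 2018.350 / 1116.861 = 1.807.
df = n − 2 = 90 − 2 = 88.
Two-sided p = 2·P(T_{88} > |t|) ≈ 0.0742.
So 0.05 ≤ p < 0.10.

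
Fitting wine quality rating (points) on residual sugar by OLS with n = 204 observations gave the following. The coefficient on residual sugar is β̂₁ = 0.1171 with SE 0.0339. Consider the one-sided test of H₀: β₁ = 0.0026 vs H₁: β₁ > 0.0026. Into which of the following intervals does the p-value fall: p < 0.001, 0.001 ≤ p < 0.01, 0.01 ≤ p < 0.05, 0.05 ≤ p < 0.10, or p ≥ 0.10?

p < 0.001

t = (0.1171 − 0.0026) / 0.0339 = 3.378.
df = n − 2 = 204 − 2 = 202.
One-sided p = P(T_{202} > t) ≈ 0.0004.
So p < 0.001.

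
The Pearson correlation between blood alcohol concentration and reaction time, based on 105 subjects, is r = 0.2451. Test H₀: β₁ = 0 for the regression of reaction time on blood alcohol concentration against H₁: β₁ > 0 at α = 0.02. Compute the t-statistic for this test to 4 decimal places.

t = 2.5658

t = r·√(n − 2)/√(1 − r²) = 0.2451·√103/√0.939926 = 2.5658.
df = n − 2 = 103.
One-sided p ≈ 0.0059, which is < 0.02, so reject H₀.
There is evidence of a linear association between blood alcohol concentration and reaction time.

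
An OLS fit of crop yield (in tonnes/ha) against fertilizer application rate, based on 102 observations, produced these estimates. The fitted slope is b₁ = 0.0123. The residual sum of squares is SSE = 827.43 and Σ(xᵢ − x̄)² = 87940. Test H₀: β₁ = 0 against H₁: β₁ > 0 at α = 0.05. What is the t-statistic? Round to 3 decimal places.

t = 1.268

MSE = SSE/(n − 2) = 827.43/100 = 8.2743.
SE(b₁) = √(MSE/Sₓₓ) = √(8.2743/87940) = 0.00970001.
t = 0.0123 / 0.00970001 = 1.268.
df = n − 2 = 100.
One-sided p ≈ 0.1039, which is ≥ 0.05, so fail to reject H₀.
The data do not give significant evidence that the true slope on fertilizer application rate is positive.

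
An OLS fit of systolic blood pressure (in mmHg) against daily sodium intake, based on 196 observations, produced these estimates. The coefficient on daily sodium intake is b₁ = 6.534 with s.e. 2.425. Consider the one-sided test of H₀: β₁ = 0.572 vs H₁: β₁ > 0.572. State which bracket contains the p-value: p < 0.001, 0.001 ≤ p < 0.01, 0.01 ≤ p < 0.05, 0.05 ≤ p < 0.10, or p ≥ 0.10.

t = (6.534 − 0.572) / 2.425 = 2.459.
df = n − 2 = 196 − 2 = 194.
One-sided p = P(T_{194} > t) ≈ 0.0074.
So 0.001 ≤ p < 0.01.

0.001 ≤ p < 0.01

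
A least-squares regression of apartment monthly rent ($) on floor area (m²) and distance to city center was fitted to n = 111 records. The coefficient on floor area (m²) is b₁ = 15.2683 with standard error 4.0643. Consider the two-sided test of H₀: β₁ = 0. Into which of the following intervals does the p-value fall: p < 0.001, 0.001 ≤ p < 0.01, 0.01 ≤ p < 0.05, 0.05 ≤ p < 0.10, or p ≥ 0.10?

t = 15.2683 / 4.0643 = 3.757.
df = n − k − 1 = 111 − 2 − 1 = 108.
Two-sided p = 2·P(T_{108} > |t|) ≈ 0.0003.
So p < 0.001.

p < 0.001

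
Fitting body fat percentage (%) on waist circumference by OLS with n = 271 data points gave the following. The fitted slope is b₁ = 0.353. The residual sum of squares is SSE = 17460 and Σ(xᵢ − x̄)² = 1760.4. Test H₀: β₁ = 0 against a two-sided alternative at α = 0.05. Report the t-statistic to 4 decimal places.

t = 1.8384

MSE = SSE/(n − 2) = 17460/269 = 64.9071.
SE(b₁) = √(MSE/Sₓₓ) = √(64.9071/1760.4) = 0.192017.
t = 0.353 / 0.192017 = 1.8384.
df = n − 2 = 269.
Two-sided p ≈ 0.0671, which is ≥ 0.05, so fail to reject H₀.
The data do not give significant evidence of an association between waist circumference and body fat percentage.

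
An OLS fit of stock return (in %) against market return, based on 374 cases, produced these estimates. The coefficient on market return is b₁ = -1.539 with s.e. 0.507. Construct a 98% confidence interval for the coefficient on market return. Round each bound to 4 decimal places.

df = n − 2 = 374 − 2 = 372.
t* = t_{0.01, 372} = 2.336414.
Margin = t* × SE = 2.336414 × 0.507 = 1.184562.
CI: -1.539 ± 1.184562 → (-2.7236, -0.3544).
With 98% confidence, each one-unit increase in market return is associated with a change of between -2.7236 and -0.3544 % in stock return.

(-2.7236, -0.3544)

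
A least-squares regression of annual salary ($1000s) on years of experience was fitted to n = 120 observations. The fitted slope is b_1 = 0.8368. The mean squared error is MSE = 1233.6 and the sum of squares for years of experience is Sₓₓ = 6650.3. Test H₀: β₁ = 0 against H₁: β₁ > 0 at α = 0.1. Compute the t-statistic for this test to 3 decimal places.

t = 1.943

SE(b_1) = √(MSE/Sₓₓ) = √(1233.6/6650.3) = 0.430692.
t = 0.8368 / 0.430692 = 1.943.
df = n − 2 = 118.
One-sided p ≈ 0.0272, which is < 0.1, so reject H₀.
There is evidence that the true slope on years of experience is positive.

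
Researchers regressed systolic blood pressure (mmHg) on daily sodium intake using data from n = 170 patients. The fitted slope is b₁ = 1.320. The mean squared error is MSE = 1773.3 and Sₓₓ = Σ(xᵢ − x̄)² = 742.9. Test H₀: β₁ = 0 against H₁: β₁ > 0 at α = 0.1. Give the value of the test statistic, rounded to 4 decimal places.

SE(b₁) = √(MSE/Sₓₓ) = √(1773.3/742.9) = 1.54499.
t = 1.320 / 1.54499 = 0.8544.
df = n − 2 = 168.
One-sided p ≈ 0.1971, which is ≥ 0.1, so fail to reject H₀.
The data do not give significant evidence that the true slope on daily sodium intake is positive.

t = 0.8544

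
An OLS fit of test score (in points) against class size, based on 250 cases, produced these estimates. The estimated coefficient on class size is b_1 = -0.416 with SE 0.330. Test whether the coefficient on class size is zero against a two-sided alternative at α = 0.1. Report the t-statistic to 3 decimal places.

t = -1.261

H₀: β₁ = 0 vs H₁: β₁ ≠ 0.
t = (b_1 − β₁⁰)/SE = -0.416 / 0.330 = -1.261.
df = n − 2 = 250 − 2 = 248.
Two-sided p ≈ 0.2086, which is ≥ 0.1, so fail to reject H₀.
The data do not give significant evidence of an association between class size and test score.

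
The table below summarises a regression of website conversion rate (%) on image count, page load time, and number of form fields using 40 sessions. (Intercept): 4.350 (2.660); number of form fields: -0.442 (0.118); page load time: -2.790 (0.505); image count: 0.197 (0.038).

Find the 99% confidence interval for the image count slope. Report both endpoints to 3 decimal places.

(0.094, 0.300)

Read off: b = 0.197, SE = 0.038 for image count.
df = n − k − 1 = 40 − 3 − 1 = 36.
t* = t_{0.005, 36} = 2.719485.
Margin = t* × SE = 2.719485 × 0.038 = 0.10334.
CI: 0.197 ± 0.10334 → (0.094, 0.300).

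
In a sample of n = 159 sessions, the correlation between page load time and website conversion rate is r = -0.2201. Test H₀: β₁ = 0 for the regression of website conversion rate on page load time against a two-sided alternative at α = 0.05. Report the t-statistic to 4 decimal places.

t = r·√(n − 2)/√(1 − r²) = -0.2201·√157/√0.951556 = -2.8272.
df = n − 2 = 157.
Two-sided p ≈ 0.0053, which is < 0.05, so reject H₀.
There is evidence of a linear association between page load time and website conversion rate.

t = -2.8272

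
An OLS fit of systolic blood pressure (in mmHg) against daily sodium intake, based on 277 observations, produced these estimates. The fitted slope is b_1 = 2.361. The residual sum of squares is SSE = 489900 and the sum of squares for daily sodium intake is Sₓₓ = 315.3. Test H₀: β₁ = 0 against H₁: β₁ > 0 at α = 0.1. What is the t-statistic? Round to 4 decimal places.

MSE = SSE/(n − 2) = 489900/275 = 1781.45.
SE(b_1) = √(MSE/Sₓₓ) = √(1781.45/315.3) = 2.37698.
t = 2.361 / 2.37698 = 0.9933.
df = n − 2 = 275.
One-sided p ≈ 0.1607, which is ≥ 0.1, so fail to reject H₀.
The data do not give significant evidence that the true slope on daily sodium intake is positive.

t = 0.9933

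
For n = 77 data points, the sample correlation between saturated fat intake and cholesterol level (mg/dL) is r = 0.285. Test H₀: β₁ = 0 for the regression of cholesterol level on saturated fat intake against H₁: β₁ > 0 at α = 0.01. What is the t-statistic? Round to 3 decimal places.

t = 2.575

t = r·√(n − 2)/√(1 − r²) = 0.285·√75/√0.918775 = 2.575.
df = n − 2 = 75.
One-sided p ≈ 0.0060, which is < 0.01, so reject H₀.
There is evidence of a linear association between saturated fat intake and cholesterol level.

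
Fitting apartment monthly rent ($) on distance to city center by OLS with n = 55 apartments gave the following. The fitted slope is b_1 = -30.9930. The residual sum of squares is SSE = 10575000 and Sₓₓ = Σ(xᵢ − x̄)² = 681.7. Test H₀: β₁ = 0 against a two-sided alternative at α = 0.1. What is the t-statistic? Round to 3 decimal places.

t = -1.812

MSE = SSE/(n − 2) = 10575000/53 = 199528.
SE(b_1) = √(MSE/Sₓₓ) = √(199528/681.7) = 17.1083.
t = -30.9930 / 17.1083 = -1.812.
df = n − 2 = 53.
Two-sided p ≈ 0.0757, which is < 0.1, so reject H₀.
There is evidence that distance to city center is associated with apartment monthly rent.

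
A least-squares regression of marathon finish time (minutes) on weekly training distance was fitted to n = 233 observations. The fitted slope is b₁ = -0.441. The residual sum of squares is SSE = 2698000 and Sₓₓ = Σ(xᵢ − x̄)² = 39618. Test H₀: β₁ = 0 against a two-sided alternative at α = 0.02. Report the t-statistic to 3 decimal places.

MSE = SSE/(n − 2) = 2698000/231 = 11679.7.
SE(b₁) = √(MSE/Sₓₓ) = √(11679.7/39618) = 0.542961.
t = -0.441 / 0.542961 = -0.812.
df = n − 2 = 231.
Two-sided p ≈ 0.4175, which is ≥ 0.02, so fail to reject H₀.
The data do not give significant evidence of an association between weekly training distance and marathon finish time.

t = -0.812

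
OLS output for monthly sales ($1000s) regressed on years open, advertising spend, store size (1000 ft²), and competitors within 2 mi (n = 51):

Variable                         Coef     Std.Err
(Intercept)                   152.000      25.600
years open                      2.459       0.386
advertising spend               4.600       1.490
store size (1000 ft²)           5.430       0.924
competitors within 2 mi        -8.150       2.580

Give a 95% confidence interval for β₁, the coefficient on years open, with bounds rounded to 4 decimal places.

(1.6820, 3.2360)

Read off: b = 2.459, SE = 0.386 for years open.
df = n − k − 1 = 51 − 4 − 1 = 46.
t* = t_{0.025, 46} = 2.012896.
Margin = t* × SE = 2.012896 × 0.386 = 0.776978.
CI: 2.459 ± 0.776978 → (1.6820, 3.2360).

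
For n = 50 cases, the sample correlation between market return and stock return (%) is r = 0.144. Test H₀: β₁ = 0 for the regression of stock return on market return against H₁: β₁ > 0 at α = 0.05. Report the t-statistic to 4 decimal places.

t = 1.0082

t = r·√(n − 2)/√(1 − r²) = 0.144·√48/√0.979264 = 1.0082.
df = n − 2 = 48.
One-sided p ≈ 0.1592, which is ≥ 0.05, so fail to reject H₀.
The data do not give significant evidence of a linear association between market return and stock return.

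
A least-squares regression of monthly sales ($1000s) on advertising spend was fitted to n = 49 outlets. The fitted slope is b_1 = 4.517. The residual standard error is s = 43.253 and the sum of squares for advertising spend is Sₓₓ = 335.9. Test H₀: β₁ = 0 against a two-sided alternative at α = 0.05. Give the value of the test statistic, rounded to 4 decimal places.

t = 1.9140

SE(b_1) = s/√Sₓₓ = 43.253/√335.9 = 2.36.
t = 4.517 / 2.36 = 1.9140.
df = n − 2 = 47.
Two-sided p ≈ 0.0617, which is ≥ 0.05, so fail to reject H₀.
The data do not give significant evidence of an association between advertising spend and monthly sales.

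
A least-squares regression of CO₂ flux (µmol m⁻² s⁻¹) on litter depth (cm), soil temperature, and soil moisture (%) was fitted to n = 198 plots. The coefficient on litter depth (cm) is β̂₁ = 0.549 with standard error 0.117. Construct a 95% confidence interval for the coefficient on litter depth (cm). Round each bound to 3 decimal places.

(0.318, 0.780)

df = n − k − 1 = 198 − 3 − 1 = 194.
t* = t_{0.025, 194} = 1.972268.
Margin = t* × SE = 1.972268 × 0.117 = 0.23076.
CI: 0.549 ± 0.23076 → (0.318, 0.780).
With 95% confidence, each one-unit increase in litter depth (cm) is associated with a change of between 0.318 and 0.780 µmol m⁻² s⁻¹ in CO₂ flux, holding the other predictors fixed.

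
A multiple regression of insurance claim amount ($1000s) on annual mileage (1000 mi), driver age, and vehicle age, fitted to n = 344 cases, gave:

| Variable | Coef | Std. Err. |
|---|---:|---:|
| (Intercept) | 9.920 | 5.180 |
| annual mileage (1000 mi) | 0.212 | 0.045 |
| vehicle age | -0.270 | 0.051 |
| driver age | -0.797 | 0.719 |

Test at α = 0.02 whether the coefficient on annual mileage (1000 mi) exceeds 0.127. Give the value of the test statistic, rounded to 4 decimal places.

Read off: b = 0.212, SE = 0.045 for annual mileage (1000 mi).
H₀: β₁ = 0.127 vs H₁: β₁ > 0.127.
t = (0.212 − 0.127) / 0.045 = 1.8889.
df = n − k − 1 = 344 − 3 − 1 = 340.
One-sided p ≈ 0.0299, which is ≥ 0.02, so fail to reject H₀.
The data do not give significant evidence that the true slope on annual mileage (1000 mi) exceeds 0.127 $1000s per unit, holding the other predictors fixed.

t = 1.8889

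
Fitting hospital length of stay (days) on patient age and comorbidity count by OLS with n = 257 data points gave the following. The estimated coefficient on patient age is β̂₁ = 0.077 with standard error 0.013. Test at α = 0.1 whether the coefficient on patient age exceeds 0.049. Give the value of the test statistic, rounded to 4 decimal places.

t = 2.1538

H₀: β₁ = 0.049 vs H₁: β₁ > 0.049.
t = (β̂₁ − β₁⁰)/SE = (0.077 − 0.049) / 0.013 = 2.1538.
df = n − k − 1 = 257 − 2 − 1 = 254.
One-sided p ≈ 0.0161, which is < 0.1, so reject H₀.
There is evidence that the true slope on patient age exceeds 0.049 days per unit, holding the other predictors fixed.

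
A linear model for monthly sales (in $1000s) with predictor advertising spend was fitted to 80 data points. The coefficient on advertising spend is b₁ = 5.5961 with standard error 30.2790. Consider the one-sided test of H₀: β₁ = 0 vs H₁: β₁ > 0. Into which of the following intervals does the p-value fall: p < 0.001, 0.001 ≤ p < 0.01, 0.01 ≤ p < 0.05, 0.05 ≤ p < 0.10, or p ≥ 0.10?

p ≥ 0.10

t = 5.5961 / 30.2790 = 0.185.
df = n − 2 = 80 − 2 = 78.
One-sided p = P(T_{78} > t) ≈ 0.4269.
So p ≥ 0.10.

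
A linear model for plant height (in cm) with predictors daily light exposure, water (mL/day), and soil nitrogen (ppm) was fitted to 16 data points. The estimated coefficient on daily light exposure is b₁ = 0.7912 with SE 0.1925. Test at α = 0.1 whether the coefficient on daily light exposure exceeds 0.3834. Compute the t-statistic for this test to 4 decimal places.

H₀: β₁ = 0.3834 vs H₁: β₁ > 0.3834.
t = (b₁ − β₁⁰)/SE = (0.7912 − 0.3834) / 0.1925 = 2.1184.
df = n − k − 1 = 16 − 3 − 1 = 12.
One-sided p ≈ 0.0278, which is < 0.1, so reject H₀.
There is evidence that the true slope on daily light exposure exceeds 0.3834 cm per unit, holding the other predictors fixed.

t = 2.1184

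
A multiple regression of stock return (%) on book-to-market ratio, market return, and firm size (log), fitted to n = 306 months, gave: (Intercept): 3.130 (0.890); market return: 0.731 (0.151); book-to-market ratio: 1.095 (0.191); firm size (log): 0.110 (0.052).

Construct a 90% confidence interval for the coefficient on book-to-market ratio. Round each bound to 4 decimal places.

Read off: b = 1.095, SE = 0.191 for book-to-market ratio.
df = n − k − 1 = 306 − 3 − 1 = 302.
t* = t_{0.05, 302} = 1.649915.
Margin = t* × SE = 1.649915 × 0.191 = 0.315134.
CI: 1.095 ± 0.315134 → (0.7799, 1.4101).

(0.7799, 1.4101)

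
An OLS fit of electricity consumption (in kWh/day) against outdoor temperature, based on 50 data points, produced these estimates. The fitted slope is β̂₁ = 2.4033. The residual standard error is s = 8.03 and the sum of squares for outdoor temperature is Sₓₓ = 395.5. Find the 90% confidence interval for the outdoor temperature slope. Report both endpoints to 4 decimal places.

SE(β̂₁) = s/√Sₓₓ = 8.03/√395.5 = 0.403778.
df = n − 2 = 48.
t* = t_{0.05, 48} = 1.677224.
Margin = t* × SE = 1.677224 × 0.403778 = 0.677226.
CI: 2.4033 ± 0.677226 → (1.7261, 3.0805).
With 90% confidence, each one-unit increase in outdoor temperature is associated with a change of between 1.7261 and 3.0805 kWh/day in electricity consumption.

(1.7261, 3.0805)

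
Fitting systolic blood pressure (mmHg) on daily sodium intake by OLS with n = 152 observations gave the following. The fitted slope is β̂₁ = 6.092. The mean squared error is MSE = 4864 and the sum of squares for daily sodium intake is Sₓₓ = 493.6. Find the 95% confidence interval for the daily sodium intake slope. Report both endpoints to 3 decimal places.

SE(β̂₁) = √(MSE/Sₓₓ) = √(4864/493.6) = 3.13913.
df = n − 2 = 150.
t* = t_{0.025, 150} = 1.975905.
Margin = t* × SE = 1.975905 × 3.13913 = 6.20262.
CI: 6.092 ± 6.20262 → (-0.111, 12.295).
With 95% confidence, each one-unit increase in daily sodium intake is associated with a change of between -0.111 and 12.295 mmHg in systolic blood pressure.

(-0.111, 12.295)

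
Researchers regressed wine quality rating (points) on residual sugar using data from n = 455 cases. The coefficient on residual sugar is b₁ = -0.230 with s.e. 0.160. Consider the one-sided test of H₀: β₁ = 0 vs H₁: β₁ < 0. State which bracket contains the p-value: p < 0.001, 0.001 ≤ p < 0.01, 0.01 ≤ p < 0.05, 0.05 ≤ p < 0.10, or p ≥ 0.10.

0.05 ≤ p < 0.10

t = -0.230 / 0.160 = -1.438.
df = n − 2 = 455 − 2 = 453.
One-sided p = P(T_{453} < t) ≈ 0.0756.
So 0.05 ≤ p < 0.10.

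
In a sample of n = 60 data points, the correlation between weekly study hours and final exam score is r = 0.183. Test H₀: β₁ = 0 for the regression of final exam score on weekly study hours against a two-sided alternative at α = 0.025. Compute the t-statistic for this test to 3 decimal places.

t = 1.418

t = r·√(n − 2)/√(1 − r²) = 0.183·√58/√0.966511 = 1.418.
df = n − 2 = 58.
Two-sided p ≈ 0.1617, which is ≥ 0.025, so fail to reject H₀.
The data do not give significant evidence of a linear association between weekly study hours and final exam score.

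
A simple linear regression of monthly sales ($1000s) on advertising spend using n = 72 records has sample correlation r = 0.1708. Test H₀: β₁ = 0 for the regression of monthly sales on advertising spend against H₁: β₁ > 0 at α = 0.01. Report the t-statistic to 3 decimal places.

t = 1.450

t = r·√(n − 2)/√(1 − r²) = 0.1708·√70/√0.970827 = 1.450.
df = n − 2 = 70.
One-sided p ≈ 0.0757, which is ≥ 0.01, so fail to reject H₀.
The data do not give significant evidence of a linear association between advertising spend and monthly sales.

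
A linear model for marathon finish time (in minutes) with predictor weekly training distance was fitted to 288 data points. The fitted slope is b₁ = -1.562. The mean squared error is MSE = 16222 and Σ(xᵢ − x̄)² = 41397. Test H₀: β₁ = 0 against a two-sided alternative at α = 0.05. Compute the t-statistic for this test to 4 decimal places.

SE(b₁) = √(MSE/Sₓₓ) = √(16222/41397) = 0.625991.
t = -1.562 / 0.625991 = -2.4952.
df = n − 2 = 286.
Two-sided p ≈ 0.0132, which is < 0.05, so reject H₀.
There is evidence that weekly training distance is associated with marathon finish time.

t = -2.4952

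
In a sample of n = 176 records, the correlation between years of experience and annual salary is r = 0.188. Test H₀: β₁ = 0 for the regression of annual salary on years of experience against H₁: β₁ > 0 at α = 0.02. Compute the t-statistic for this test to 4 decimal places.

t = r·√(n − 2)/√(1 − r²) = 0.188·√174/√0.964656 = 2.5249.
df = n − 2 = 174.
One-sided p ≈ 0.0062, which is < 0.02, so reject H₀.
There is evidence of a linear association between years of experience and annual salary.

t = 2.5249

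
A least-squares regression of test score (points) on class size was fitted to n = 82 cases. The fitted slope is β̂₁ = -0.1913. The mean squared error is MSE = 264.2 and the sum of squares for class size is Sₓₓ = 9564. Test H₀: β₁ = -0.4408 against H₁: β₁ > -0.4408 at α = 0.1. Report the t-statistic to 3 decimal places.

t = 1.501

SE(β̂₁) = √(MSE/Sₓₓ) = √(264.2/9564) = 0.166206.
t = (-0.1913 − (-0.4408)) / 0.166206 = 1.501.
df = n − 2 = 80.
One-sided p ≈ 0.0686, which is < 0.1, so reject H₀.
There is evidence that the true slope on class size exceeds -0.4408 points per unit.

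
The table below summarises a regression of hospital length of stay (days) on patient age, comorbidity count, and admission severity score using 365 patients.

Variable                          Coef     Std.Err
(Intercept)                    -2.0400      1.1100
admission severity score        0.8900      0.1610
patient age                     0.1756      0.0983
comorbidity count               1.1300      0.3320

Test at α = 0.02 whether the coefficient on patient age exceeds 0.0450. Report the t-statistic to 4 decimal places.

t = 1.3286

Read off: b = 0.1756, SE = 0.0983 for patient age.
H₀: β₁ = 0.0450 vs H₁: β₁ > 0.0450.
t = (0.1756 − 0.0450) / 0.0983 = 1.3286.
df = n − k − 1 = 365 − 3 − 1 = 361.
One-sided p ≈ 0.0924, which is ≥ 0.02, so fail to reject H₀.
The data do not give significant evidence that the true slope on patient age exceeds 0.0450 days per unit, holding the other predictors fixed.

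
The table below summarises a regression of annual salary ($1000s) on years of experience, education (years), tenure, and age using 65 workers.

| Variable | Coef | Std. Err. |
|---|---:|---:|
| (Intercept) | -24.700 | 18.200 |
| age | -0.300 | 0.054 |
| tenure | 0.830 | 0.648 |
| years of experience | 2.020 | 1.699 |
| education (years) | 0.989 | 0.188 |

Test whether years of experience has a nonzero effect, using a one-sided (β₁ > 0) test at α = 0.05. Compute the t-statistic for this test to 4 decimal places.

Read off: b = 2.020, SE = 1.699 for years of experience.
H₀: β₁ = 0 vs H₁: β₁ > 0.
t = 2.020 / 1.699 = 1.1889.
df = n − k − 1 = 65 − 4 − 1 = 60.
One-sided p ≈ 0.1196, which is ≥ 0.05, so fail to reject H₀.
The data do not give significant evidence that the true slope on years of experience is positive, holding the other predictors fixed.

t = 1.1889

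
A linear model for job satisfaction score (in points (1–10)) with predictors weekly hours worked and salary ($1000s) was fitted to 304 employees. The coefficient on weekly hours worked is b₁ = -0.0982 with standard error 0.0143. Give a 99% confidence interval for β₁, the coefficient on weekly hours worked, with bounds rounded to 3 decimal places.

df = n − k − 1 = 304 − 2 − 1 = 301.
t* = t_{0.005, 301} = 2.592261.
Margin = t* × SE = 2.592261 × 0.0143 = 0.03707.
CI: -0.0982 ± 0.03707 → (-0.135, -0.061).
With 99% confidence, each one-unit increase in weekly hours worked is associated with a change of between -0.135 and -0.061 points (1–10) in job satisfaction score, holding the other predictors fixed.

(-0.135, -0.061)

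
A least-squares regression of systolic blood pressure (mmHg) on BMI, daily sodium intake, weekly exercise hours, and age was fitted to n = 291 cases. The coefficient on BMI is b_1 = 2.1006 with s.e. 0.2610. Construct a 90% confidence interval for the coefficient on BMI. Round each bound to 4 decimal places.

df = n − k − 1 = 291 − 4 − 1 = 286.
t* = t_{0.05, 286} = 1.650199.
Margin = t* × SE = 1.650199 × 0.2610 = 0.430702.
CI: 2.1006 ± 0.430702 → (1.6699, 2.5313).
With 90% confidence, each one-unit increase in BMI is associated with a change of between 1.6699 and 2.5313 mmHg in systolic blood pressure, holding the other predictors fixed.

(1.6699, 2.5313)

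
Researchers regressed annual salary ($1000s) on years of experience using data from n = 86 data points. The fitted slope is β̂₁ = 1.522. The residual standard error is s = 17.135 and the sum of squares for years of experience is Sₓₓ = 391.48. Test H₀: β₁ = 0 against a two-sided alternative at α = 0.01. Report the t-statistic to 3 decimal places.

t = 1.757

SE(β̂₁) = s/√Sₓₓ = 17.135/√391.48 = 0.866023.
t = 1.522 / 0.866023 = 1.757.
df = n − 2 = 84.
Two-sided p ≈ 0.0825, which is ≥ 0.01, so fail to reject H₀.
The data do not give significant evidence of an association between years of experience and annual salary.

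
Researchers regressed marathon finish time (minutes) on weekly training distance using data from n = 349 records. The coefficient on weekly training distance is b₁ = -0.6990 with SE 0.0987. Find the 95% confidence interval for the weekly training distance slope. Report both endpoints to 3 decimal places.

(-0.893, -0.505)

df = n − 2 = 349 − 2 = 347.
t* = t_{0.025, 347} = 1.966824.
Margin = t* × SE = 1.966824 × 0.0987 = 0.19413.
CI: -0.6990 ± 0.19413 → (-0.893, -0.505).
With 95% confidence, each one-unit increase in weekly training distance is associated with a change of between -0.893 and -0.505 minutes in marathon finish time.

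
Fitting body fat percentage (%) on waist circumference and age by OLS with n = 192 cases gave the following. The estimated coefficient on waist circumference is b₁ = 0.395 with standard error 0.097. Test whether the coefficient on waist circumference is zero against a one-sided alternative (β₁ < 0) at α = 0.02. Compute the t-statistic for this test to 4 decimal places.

H₀: β₁ = 0 vs H₁: β₁ < 0.
t = (b₁ − β₁⁰)/SE = 0.395 / 0.097 = 4.0722.
df = n − k − 1 = 192 − 2 − 1 = 189.
One-sided p ≈ 1.0000, which is ≥ 0.02, so fail to reject H₀.
The data do not give significant evidence that the true slope on waist circumference is negative, holding the other predictors fixed.

t = 4.0722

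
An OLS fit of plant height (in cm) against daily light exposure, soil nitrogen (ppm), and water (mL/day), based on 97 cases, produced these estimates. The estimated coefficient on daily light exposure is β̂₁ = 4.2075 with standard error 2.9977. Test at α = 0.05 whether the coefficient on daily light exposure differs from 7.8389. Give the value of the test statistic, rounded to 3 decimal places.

H₀: β₁ = 7.8389 vs H₁: β₁ ≠ 7.8389.
t = (β̂₁ − β₁⁰)/SE = (4.2075 − 7.8389) / 2.9977 = -1.211.
df = n − k − 1 = 97 − 3 − 1 = 93.
Two-sided p ≈ 0.2288, which is ≥ 0.05, so fail to reject H₀.
The data are consistent with a true slope of 7.8389 cm per unit of daily light exposure, holding the other predictors fixed.

t = -1.211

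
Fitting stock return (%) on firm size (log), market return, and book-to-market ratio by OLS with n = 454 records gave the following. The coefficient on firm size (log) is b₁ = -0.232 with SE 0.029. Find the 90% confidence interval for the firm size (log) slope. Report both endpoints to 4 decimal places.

df = n − k − 1 = 454 − 3 − 1 = 450.
t* = t_{0.05, 450} = 1.648247.
Margin = t* × SE = 1.648247 × 0.029 = 0.047799.
CI: -0.232 ± 0.047799 → (-0.2798, -0.1842).
With 90% confidence, each one-unit increase in firm size (log) is associated with a change of between -0.2798 and -0.1842 % in stock return, holding the other predictors fixed.

(-0.2798, -0.1842)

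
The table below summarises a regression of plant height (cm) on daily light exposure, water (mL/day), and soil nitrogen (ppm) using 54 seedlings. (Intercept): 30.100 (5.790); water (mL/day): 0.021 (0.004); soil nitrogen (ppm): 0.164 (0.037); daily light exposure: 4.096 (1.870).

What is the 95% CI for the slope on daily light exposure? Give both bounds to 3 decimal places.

(0.340, 7.852)

Read off: b = 4.096, SE = 1.870 for daily light exposure.
df = n − k − 1 = 54 − 3 − 1 = 50.
t* = t_{0.025, 50} = 2.008559.
Margin = t* × SE = 2.008559 × 1.870 = 3.75601.
CI: 4.096 ± 3.75601 → (0.340, 7.852).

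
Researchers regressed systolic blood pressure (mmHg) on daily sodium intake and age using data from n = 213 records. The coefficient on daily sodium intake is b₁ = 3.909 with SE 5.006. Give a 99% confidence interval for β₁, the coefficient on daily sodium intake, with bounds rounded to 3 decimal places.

(-9.104, 16.922)

df = n − k − 1 = 213 − 2 − 1 = 210.
t* = t_{0.005, 210} = 2.599443.
Margin = t* × SE = 2.599443 × 5.006 = 13.01281.
CI: 3.909 ± 13.01281 → (-9.104, 16.922).
With 99% confidence, each one-unit increase in daily sodium intake is associated with a change of between -9.104 and 16.922 mmHg in systolic blood pressure, holding the other predictors fixed.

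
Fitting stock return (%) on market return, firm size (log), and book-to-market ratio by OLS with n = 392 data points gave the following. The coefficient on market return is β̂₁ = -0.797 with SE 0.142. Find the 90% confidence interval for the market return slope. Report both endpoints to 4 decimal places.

df = n − k − 1 = 392 − 3 − 1 = 388.
t* = t_{0.05, 388} = 1.64879.
Margin = t* × SE = 1.64879 × 0.142 = 0.234128.
CI: -0.797 ± 0.234128 → (-1.0311, -0.5629).
With 90% confidence, each one-unit increase in market return is associated with a change of between -1.0311 and -0.5629 % in stock return, holding the other predictors fixed.

(-1.0311, -0.5629)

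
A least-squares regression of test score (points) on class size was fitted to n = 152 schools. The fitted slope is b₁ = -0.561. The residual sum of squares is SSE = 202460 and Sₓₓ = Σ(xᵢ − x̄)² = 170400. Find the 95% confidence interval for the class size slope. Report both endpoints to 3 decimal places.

MSE = SSE/(n − 2) = 202460/150 = 1349.73.
SE(b₁) = √(MSE/Sₓₓ) = √(1349.73/170400) = 0.0889998.
df = n − 2 = 150.
t* = t_{0.025, 150} = 1.975905.
Margin = t* × SE = 1.975905 × 0.0889998 = 0.17586.
CI: -0.561 ± 0.17586 → (-0.737, -0.385).
With 95% confidence, each one-unit increase in class size is associated with a change of between -0.737 and -0.385 points in test score.

(-0.737, -0.385)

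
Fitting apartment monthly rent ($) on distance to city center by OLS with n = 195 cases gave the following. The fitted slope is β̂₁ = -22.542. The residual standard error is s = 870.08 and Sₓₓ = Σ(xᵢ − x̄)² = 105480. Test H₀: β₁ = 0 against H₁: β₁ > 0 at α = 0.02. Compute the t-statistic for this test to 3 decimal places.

t = -8.414

SE(β̂₁) = s/√Sₓₓ = 870.08/√105480 = 2.67901.
t = -22.542 / 2.67901 = -8.414.
df = n − 2 = 193.
One-sided p ≈ 1.0000, which is ≥ 0.02, so fail to reject H₀.
The data do not give significant evidence that the true slope on distance to city center is positive.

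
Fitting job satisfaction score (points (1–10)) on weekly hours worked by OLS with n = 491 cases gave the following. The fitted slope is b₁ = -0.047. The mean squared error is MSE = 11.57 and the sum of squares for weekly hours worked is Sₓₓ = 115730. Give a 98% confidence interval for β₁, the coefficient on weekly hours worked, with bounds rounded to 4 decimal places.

(-0.0703, -0.0237)

SE(b₁) = √(MSE/Sₓₓ) = √(11.57/115730) = 0.0099987.
df = n − 2 = 489.
t* = t_{0.01, 489} = 2.333998.
Margin = t* × SE = 2.333998 × 0.0099987 = 0.023337.
CI: -0.047 ± 0.023337 → (-0.0703, -0.0237).
With 98% confidence, each one-unit increase in weekly hours worked is associated with a change of between -0.0703 and -0.0237 points (1–10) in job satisfaction score.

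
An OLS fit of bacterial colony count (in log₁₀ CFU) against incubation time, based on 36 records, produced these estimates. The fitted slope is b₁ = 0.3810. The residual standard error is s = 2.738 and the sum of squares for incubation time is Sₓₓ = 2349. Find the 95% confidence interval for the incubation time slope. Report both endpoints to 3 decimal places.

(0.266, 0.496)

SE(b₁) = s/√Sₓₓ = 2.738/√2349 = 0.0564926.
df = n − 2 = 34.
t* = t_{0.025, 34} = 2.032245.
Margin = t* × SE = 2.032245 × 0.0564926 = 0.11481.
CI: 0.3810 ± 0.11481 → (0.266, 0.496).
With 95% confidence, each one-unit increase in incubation time is associated with a change of between 0.266 and 0.496 log₁₀ CFU in bacterial colony count.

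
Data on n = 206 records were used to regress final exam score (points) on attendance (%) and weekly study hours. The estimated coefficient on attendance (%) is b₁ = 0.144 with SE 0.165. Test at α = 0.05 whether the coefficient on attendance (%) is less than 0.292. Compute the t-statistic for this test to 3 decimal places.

H₀: β₁ = 0.292 vs H₁: β₁ < 0.292.
t = (b₁ − β₁⁰)/SE = (0.144 − 0.292) / 0.165 = -0.897.
df = n − k − 1 = 206 − 2 − 1 = 203.
One-sided p ≈ 0.1854, which is ≥ 0.05, so fail to reject H₀.
The data do not give significant evidence that the true slope on attendance (%) is below 0.292 points per unit, holding the other predictors fixed.

t = -0.897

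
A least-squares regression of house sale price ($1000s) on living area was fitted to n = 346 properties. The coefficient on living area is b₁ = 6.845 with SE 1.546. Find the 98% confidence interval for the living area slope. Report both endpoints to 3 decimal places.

(3.232, 10.458)

df = n − 2 = 346 − 2 = 344.
t* = t_{0.01, 344} = 2.337237.
Margin = t* × SE = 2.337237 × 1.546 = 3.61337.
CI: 6.845 ± 3.61337 → (3.232, 10.458).
With 98% confidence, each one-unit increase in living area is associated with a change of between 3.232 and 10.458 $1000s in house sale price.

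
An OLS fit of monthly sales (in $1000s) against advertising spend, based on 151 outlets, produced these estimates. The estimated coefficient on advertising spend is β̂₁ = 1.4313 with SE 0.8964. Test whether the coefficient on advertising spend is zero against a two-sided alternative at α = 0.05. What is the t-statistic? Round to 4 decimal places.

H₀: β₁ = 0 vs H₁: β₁ ≠ 0.
t = (β̂₁ − β₁⁰)/SE = 1.4313 / 0.8964 = 1.5967.
df = n − 2 = 151 − 2 = 149.
Two-sided p ≈ 0.1124, which is ≥ 0.05, so fail to reject H₀.
The data do not give significant evidence of an association between advertising spend and monthly sales.

t = 1.5967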